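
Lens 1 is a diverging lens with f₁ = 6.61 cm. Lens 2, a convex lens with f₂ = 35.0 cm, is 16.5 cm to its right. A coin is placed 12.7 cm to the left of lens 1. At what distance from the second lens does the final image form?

Lens 1 is diverging, so f₁ = −6.61 cm.
Lens 1: 1/d_i1 = 1/f₁ − 1/d_o1 = 1/(-6.61) − 1/(12.7) = -0.2300, so d_i1 = -4.347 cm.
The intermediate image is 4.347 cm to the left of lens 1 (virtual), which is 16.5 − (-4.347) = 20.85 cm to the left of lens 2, so d_o2 = +20.85 cm.
Lens 2: 1/d_i2 = 1/f₂ − 1/d_o2 = 1/(35.0) − 1/(20.85) = -0.01939, so d_i2 = -51.6 cm.
The final image is virtual, 51.6 cm to the left of lens 2 (overall magnification ≈ 0.85).

51.6 cm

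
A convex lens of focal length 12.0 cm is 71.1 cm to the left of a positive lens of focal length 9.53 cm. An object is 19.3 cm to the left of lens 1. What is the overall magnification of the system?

Lens 1: 1/d_i1 = 1/(12.0) − 1/(19.3) = 0.03152, so d_i1 = 31.73 cm; m₁ = −d_i1/d_o1 = -1.644.
d_o2 = 71.1 − (31.73) = 39.37 cm.
Lens 2: 1/d_i2 = 1/(9.53) − 1/(39.37) = 0.07953, so d_i2 = 12.57 cm; m₂ = −d_i2/d_o2 = -0.3194.
m = m₁·m₂ = (-1.644)(-0.3194) = +0.525.

m = +0.525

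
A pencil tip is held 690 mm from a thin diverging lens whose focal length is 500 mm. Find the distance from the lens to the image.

For a diverging lens, f = -500 mm.
Lens equation: 1/s_i = 1/f − 1/s_o = 1/(-500.0) − 1/(690) = -0.002000 − 0.001449 = -0.003449, so s_i = -290 mm.
The image is virtual, upright and reduced, on the same side as the object.

290 mm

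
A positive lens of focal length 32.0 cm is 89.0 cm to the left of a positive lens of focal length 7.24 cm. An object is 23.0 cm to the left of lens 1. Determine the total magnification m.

m = -0.157

Lens 1: 1/d_i1 = 1/(32.0) − 1/(23.0) = -0.01223, so d_i1 = -81.78 cm; m₁ = −d_i1/d_o1 = +3.556.
d_o2 = 89.0 − (-81.78) = 170.8 cm.
Lens 2: 1/d_i2 = 1/(7.24) − 1/(170.8) = 0.1323, so d_i2 = 7.560 cm; m₂ = −d_i2/d_o2 = -0.04427.
m = m₁·m₂ = (+3.556)(-0.04427) = -0.157.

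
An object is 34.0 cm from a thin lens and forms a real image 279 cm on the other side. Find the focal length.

f = 30.3 cm (converging)

Real image ⇒ d_i = +279 cm.
1/f = 1/d_o + 1/d_i = 1/(34.0) + 1/(279) = 0.03300, so f = 30.3 cm.
Since f is positive, the thin lens is converging.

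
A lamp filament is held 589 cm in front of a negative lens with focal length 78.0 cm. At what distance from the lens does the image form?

For a negative lens, f = -78.0 cm.
Lens equation: 1/q = 1/f − 1/p = 1/(-78.00) − 1/(589) = -0.01282 − 0.001698 = -0.01452, so q = -68.9 cm.
The image is virtual, upright and reduced, on the same side as the object.

68.9 cm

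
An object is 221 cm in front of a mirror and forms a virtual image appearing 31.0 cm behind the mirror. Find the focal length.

Virtual image ⇒ d_i = −31.0 cm.
1/f = 1/d_o + 1/d_i = 1/(221) + 1/(-31.0) = -0.02773, so f = -36.1 cm.
Since f is negative, the mirror is convex.

f = -36.1 cm (convex)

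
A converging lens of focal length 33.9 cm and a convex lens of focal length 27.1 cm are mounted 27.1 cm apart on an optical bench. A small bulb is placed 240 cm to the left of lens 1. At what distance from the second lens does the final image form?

8.50 cm

Lens 1: 1/d_i1 = 1/f₁ − 1/d_o1 = 1/(33.9) − 1/(240) = 0.02533, so d_i1 = 39.48 cm.
The intermediate image is 39.48 cm to the right of lens 1, which lies 12.38 cm to the right of lens 2 — a virtual object — so d_o2 = −12.38 cm.
Lens 2: 1/d_i2 = 1/f₂ − 1/d_o2 = 1/(27.1) − 1/(-12.38) = 0.1177, so d_i2 = 8.50 cm.
The final image is real, 8.50 cm to the right of lens 2 (overall magnification ≈ -0.11).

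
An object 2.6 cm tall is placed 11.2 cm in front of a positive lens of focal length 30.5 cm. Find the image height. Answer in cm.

4.11 cm

1/d_i = 1/f − 1/d_o = 1/(30.50) − 1/(11.2) = -0.05650, so d_i = -17.70 cm.
m = −d_i/d_o = +1.580.
|h_i| = |m|·h_o = 1.580 × 2.6 = 4.11 cm. The image is virtual, upright and enlarged, on the same side as the object.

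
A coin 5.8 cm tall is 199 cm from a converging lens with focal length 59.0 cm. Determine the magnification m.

m = -0.421

1/d_i = 1/f − 1/d_o = 1/(59.00) − 1/(199) = 0.01192, so d_i = 83.86 cm.
m = −d_i/d_o = −(83.86)/(199) = -0.421.
The image is real, inverted and reduced, on the far side of the lens.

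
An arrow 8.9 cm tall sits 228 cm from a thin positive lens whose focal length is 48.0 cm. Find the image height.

1/d_i = 1/f − 1/d_o = 1/(48.00) − 1/(228) = 0.01645, so d_i = 60.80 cm.
m = −d_i/d_o = -0.2667.
|h_i| = |m|·h_o = 0.2667 × 8.9 = 2.37 cm. The image is real, inverted and reduced, on the far side of the lens.

2.37 cm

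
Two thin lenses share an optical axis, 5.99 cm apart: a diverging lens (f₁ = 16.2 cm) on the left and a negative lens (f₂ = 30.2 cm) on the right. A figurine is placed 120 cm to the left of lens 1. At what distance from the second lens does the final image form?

Lens 1 is diverging, so f₁ = −16.2 cm.
Lens 1: 1/d_i1 = 1/f₁ − 1/d_o1 = 1/(-16.2) − 1/(120) = -0.07006, so d_i1 = -14.27 cm.
The intermediate image is 14.27 cm to the left of lens 1 (virtual), which is 5.99 − (-14.27) = 20.26 cm to the left of lens 2, so d_o2 = +20.26 cm.
Lens 2 is diverging, so f₂ = −30.2 cm.
Lens 2: 1/d_i2 = 1/f₂ − 1/d_o2 = 1/(-30.2) − 1/(20.26) = -0.08247, so d_i2 = -12.1 cm.
The final image is virtual, 12.1 cm to the left of lens 2 (overall magnification ≈ 0.071).

12.1 cm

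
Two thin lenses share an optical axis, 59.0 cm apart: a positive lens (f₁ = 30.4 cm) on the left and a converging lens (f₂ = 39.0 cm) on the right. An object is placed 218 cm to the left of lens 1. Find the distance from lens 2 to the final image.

60.2 cm

Lens 1: 1/d_i1 = 1/f₁ − 1/d_o1 = 1/(30.4) − 1/(218) = 0.02831, so d_i1 = 35.33 cm.
The intermediate image is 35.33 cm to the right of lens 1, which is 59.0 − (35.33) = 23.67 cm to the left of lens 2, so d_o2 = +23.67 cm.
Lens 2: 1/d_i2 = 1/f₂ − 1/d_o2 = 1/(39.0) − 1/(23.67) = -0.01661, so d_i2 = -60.2 cm.
The final image is virtual, 60.2 cm to the left of lens 2 (overall magnification ≈ -0.41).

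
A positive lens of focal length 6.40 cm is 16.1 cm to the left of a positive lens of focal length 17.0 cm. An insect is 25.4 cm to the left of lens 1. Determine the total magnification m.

Lens 1: 1/d_i1 = 1/(6.40) − 1/(25.4) = 0.1169, so d_i1 = 8.556 cm; m₁ = −d_i1/d_o1 = -0.3369.
d_o2 = 16.1 − (8.556) = 7.544 cm.
Lens 2: 1/d_i2 = 1/(17.0) − 1/(7.544) = -0.07373, so d_i2 = -13.56 cm; m₂ = −d_i2/d_o2 = +1.798.
m = m₁·m₂ = (-0.3369)(+1.798) = -0.606.

m = -0.606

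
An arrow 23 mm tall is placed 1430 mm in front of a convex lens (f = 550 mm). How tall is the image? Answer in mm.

1/d_i = 1/f − 1/d_o = 1/(550.0) − 1/(1430) = 0.001119, so d_i = 893.8 mm.
m = −d_i/d_o = -0.6250.
|h_i| = |m|·h_o = 0.6250 × 23 = 14.4 mm. The image is real, inverted and reduced, on the far side of the lens.

14.4 mm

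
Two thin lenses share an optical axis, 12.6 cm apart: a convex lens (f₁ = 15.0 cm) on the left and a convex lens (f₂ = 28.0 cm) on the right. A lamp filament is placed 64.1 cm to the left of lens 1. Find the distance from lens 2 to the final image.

Lens 1: 1/d_i1 = 1/f₁ − 1/d_o1 = 1/(15.0) − 1/(64.1) = 0.05107, so d_i1 = 19.58 cm.
The intermediate image is 19.58 cm to the right of lens 1, which lies 6.980 cm to the right of lens 2 — a virtual object — so d_o2 = −6.980 cm.
Lens 2: 1/d_i2 = 1/f₂ − 1/d_o2 = 1/(28.0) − 1/(-6.980) = 0.1790, so d_i2 = 5.59 cm.
The final image is real, 5.59 cm to the right of lens 2 (overall magnification ≈ -0.24).

5.59 cm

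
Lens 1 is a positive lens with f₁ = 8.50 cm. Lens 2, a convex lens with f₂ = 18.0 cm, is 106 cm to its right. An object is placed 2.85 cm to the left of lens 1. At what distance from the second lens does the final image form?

Lens 1: 1/d_i1 = 1/f₁ − 1/d_o1 = 1/(8.50) − 1/(2.85) = -0.2332, so d_i1 = -4.288 cm.
The intermediate image is 4.288 cm to the left of lens 1 (virtual), which is 106 − (-4.288) = 110.3 cm to the left of lens 2, so d_o2 = +110.3 cm.
Lens 2: 1/d_i2 = 1/f₂ − 1/d_o2 = 1/(18.0) − 1/(110.3) = 0.04649, so d_i2 = 21.5 cm.
The final image is real, 21.5 cm to the right of lens 2 (overall magnification ≈ -0.29).

21.5 cm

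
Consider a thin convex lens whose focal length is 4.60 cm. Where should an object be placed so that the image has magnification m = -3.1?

m = −d_i/d_o ⇒ d_i = −m·d_o.
1/f = 1/d_o + 1/d_i = 1/d_o − 1/(m·d_o) = (1 − 1/m)/d_o, so d_o = f(1 − 1/m) = (4.600)(1 − 1/(-3.1)) = 6.08 cm.

6.08 cm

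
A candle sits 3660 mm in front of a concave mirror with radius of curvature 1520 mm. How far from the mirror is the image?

959 mm

f = R/2 = 1520/2 = 760.0 mm.
Mirror equation: 1/s_i = 1/f − 1/s_o = 1/(760.0) − 1/(3660) = 0.001316 − 0.0002732 = 0.001043, so s_i = 959 mm.
The image is real, inverted and reduced, in front of the mirror.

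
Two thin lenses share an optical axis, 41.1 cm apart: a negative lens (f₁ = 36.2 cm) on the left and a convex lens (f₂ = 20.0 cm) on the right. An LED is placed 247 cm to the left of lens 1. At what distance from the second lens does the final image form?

27.6 cm

Lens 1 is diverging, so f₁ = −36.2 cm.
Lens 1: 1/d_i1 = 1/f₁ − 1/d_o1 = 1/(-36.2) − 1/(247) = -0.03167, so d_i1 = -31.57 cm.
The intermediate image is 31.57 cm to the left of lens 1 (virtual), which is 41.1 − (-31.57) = 72.67 cm to the left of lens 2, so d_o2 = +72.67 cm.
Lens 2: 1/d_i2 = 1/f₂ − 1/d_o2 = 1/(20.0) − 1/(72.67) = 0.03624, so d_i2 = 27.6 cm.
The final image is real, 27.6 cm to the right of lens 2 (overall magnification ≈ -0.049).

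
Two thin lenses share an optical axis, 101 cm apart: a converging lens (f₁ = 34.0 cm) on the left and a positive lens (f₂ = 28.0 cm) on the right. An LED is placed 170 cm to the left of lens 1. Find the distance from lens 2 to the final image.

53.7 cm

Lens 1: 1/d_i1 = 1/f₁ − 1/d_o1 = 1/(34.0) − 1/(170) = 0.02353, so d_i1 = 42.50 cm.
The intermediate image is 42.50 cm to the right of lens 1, which is 101 − (42.50) = 58.50 cm to the left of lens 2, so d_o2 = +58.50 cm.
Lens 2: 1/d_i2 = 1/f₂ − 1/d_o2 = 1/(28.0) − 1/(58.50) = 0.01862, so d_i2 = 53.7 cm.
The final image is real, 53.7 cm to the right of lens 2 (overall magnification ≈ 0.23).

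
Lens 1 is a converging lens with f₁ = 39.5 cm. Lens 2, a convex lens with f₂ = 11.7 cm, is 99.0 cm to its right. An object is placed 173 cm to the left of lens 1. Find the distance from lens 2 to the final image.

15.5 cm

Lens 1: 1/d_i1 = 1/f₁ − 1/d_o1 = 1/(39.5) − 1/(173) = 0.01954, so d_i1 = 51.19 cm.
The intermediate image is 51.19 cm to the right of lens 1, which is 99.0 − (51.19) = 47.81 cm to the left of lens 2, so d_o2 = +47.81 cm.
Lens 2: 1/d_i2 = 1/f₂ − 1/d_o2 = 1/(11.7) − 1/(47.81) = 0.06455, so d_i2 = 15.5 cm.
The final image is real, 15.5 cm to the right of lens 2 (overall magnification ≈ 0.096).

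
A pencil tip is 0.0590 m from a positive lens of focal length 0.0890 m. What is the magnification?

m = +2.97

1/d_i = 1/f − 1/d_o = 1/(0.08900) − 1/(0.0590) = -5.713, so d_i = -0.1750 m.
m = −d_i/d_o = −(-0.1750)/(0.0590) = +2.97.
The image is virtual, upright and enlarged, on the same side as the object.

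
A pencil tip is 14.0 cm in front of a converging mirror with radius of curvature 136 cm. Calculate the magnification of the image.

f = R/2 = 136/2 = 68.00 cm.
1/d_i = 1/f − 1/d_o = 1/(68.00) − 1/(14.0) = -0.05672, so d_i = -17.63 cm.
m = −d_i/d_o = −(-17.63)/(14.0) = +1.26.
The image is virtual, upright and enlarged, behind the mirror.

m = +1.26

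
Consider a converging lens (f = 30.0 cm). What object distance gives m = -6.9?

m = −d_i/d_o ⇒ d_i = −m·d_o.
1/f = 1/d_o + 1/d_i = 1/d_o − 1/(m·d_o) = (1 − 1/m)/d_o, so d_o = f(1 − 1/m) = (30.00)(1 − 1/(-6.9)) = 34.3 cm.

34.3 cm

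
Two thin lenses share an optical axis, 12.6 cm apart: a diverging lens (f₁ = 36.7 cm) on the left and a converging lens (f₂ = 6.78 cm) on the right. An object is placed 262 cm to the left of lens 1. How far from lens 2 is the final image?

7.99 cm

Lens 1 is diverging, so f₁ = −36.7 cm.
Lens 1: 1/d_i1 = 1/f₁ − 1/d_o1 = 1/(-36.7) − 1/(262) = -0.03106, so d_i1 = -32.19 cm.
The intermediate image is 32.19 cm to the left of lens 1 (virtual), which is 12.6 − (-32.19) = 44.79 cm to the left of lens 2, so d_o2 = +44.79 cm.
Lens 2: 1/d_i2 = 1/f₂ − 1/d_o2 = 1/(6.78) − 1/(44.79) = 0.1252, so d_i2 = 7.99 cm.
The final image is real, 7.99 cm to the right of lens 2 (overall magnification ≈ -0.022).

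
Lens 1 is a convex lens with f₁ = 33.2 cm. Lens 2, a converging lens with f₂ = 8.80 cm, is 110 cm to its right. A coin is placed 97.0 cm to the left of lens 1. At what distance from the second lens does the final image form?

10.3 cm

Lens 1: 1/d_i1 = 1/f₁ − 1/d_o1 = 1/(33.2) − 1/(97.0) = 0.01981, so d_i1 = 50.48 cm.
The intermediate image is 50.48 cm to the right of lens 1, which is 110 − (50.48) = 59.52 cm to the left of lens 2, so d_o2 = +59.52 cm.
Lens 2: 1/d_i2 = 1/f₂ − 1/d_o2 = 1/(8.80) − 1/(59.52) = 0.09684, so d_i2 = 10.3 cm.
The final image is real, 10.3 cm to the right of lens 2 (overall magnification ≈ 0.090).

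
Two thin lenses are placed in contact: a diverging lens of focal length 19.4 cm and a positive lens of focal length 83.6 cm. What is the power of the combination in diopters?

P = -3.96 D

P₁ = 1/f₁ = 1/(-0.194 m) = -5.155 D; P₂ = 1/f₂ = 1/(0.836 m) = +1.196 D.
For thin lenses in contact, P = P₁ + P₂ = (-5.155) + (+1.196) = -3.96 D.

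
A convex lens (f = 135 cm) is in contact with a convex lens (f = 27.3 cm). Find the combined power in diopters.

P₁ = 1/f₁ = 1/(1.35 m) = +0.7407 D; P₂ = 1/f₂ = 1/(0.273 m) = +3.663 D.
For thin lenses in contact, P = P₁ + P₂ = (+0.7407) + (+3.663) = +4.40 D.

P = +4.40 D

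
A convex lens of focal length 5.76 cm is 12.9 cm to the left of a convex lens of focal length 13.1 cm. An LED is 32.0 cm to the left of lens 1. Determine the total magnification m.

m = -0.398

Lens 1: 1/d_i1 = 1/(5.76) − 1/(32.0) = 0.1424, so d_i1 = 7.024 cm; m₁ = −d_i1/d_o1 = -0.2195.
d_o2 = 12.9 − (7.024) = 5.876 cm.
Lens 2: 1/d_i2 = 1/(13.1) − 1/(5.876) = -0.09385, so d_i2 = -10.66 cm; m₂ = −d_i2/d_o2 = +1.813.
m = m₁·m₂ = (-0.2195)(+1.813) = -0.398.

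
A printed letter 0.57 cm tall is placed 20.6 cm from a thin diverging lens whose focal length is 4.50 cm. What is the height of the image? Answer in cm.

For a diverging lens, f = -4.50 cm.
1/d_i = 1/f − 1/d_o = 1/(-4.500) − 1/(20.6) = -0.2708, so d_i = -3.693 cm.
m = −d_i/d_o = +0.1793.
|h_i| = |m|·h_o = 0.1793 × 0.57 = 0.102 cm. The image is virtual, upright and reduced, on the same side as the object.

0.102 cm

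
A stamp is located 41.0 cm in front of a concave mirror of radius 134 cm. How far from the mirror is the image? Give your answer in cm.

f = R/2 = 134/2 = 67.00 cm.
Mirror equation: 1/q = 1/f − 1/p = 1/(67.00) − 1/(41.0) = 0.01493 − 0.02439 = -0.009465, so q = -106 cm.
The image is virtual, upright and enlarged, behind the mirror.

106 cm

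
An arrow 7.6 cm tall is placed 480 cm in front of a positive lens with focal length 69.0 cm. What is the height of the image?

1.28 cm

1/d_i = 1/f − 1/d_o = 1/(69.00) − 1/(480) = 0.01241, so d_i = 80.58 cm.
m = −d_i/d_o = -0.1679.
|h_i| = |m|·h_o = 0.1679 × 7.6 = 1.28 cm. The image is real, inverted and reduced, on the far side of the lens.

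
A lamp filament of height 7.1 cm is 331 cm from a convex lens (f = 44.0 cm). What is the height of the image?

1.09 cm

1/d_i = 1/f − 1/d_o = 1/(44.00) − 1/(331) = 0.01971, so d_i = 50.75 cm.
m = −d_i/d_o = -0.1533.
|h_i| = |m|·h_o = 0.1533 × 7.1 = 1.09 cm. The image is real, inverted and reduced, on the far side of the lens.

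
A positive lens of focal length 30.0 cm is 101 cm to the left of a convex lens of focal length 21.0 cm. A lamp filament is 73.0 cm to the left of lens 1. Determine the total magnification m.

m = +0.504

Lens 1: 1/d_i1 = 1/(30.0) − 1/(73.0) = 0.01963, so d_i1 = 50.93 cm; m₁ = −d_i1/d_o1 = -0.6977.
d_o2 = 101 − (50.93) = 50.07 cm.
Lens 2: 1/d_i2 = 1/(21.0) − 1/(50.07) = 0.02765, so d_i2 = 36.17 cm; m₂ = −d_i2/d_o2 = -0.7224.
m = m₁·m₂ = (-0.6977)(-0.7224) = +0.504.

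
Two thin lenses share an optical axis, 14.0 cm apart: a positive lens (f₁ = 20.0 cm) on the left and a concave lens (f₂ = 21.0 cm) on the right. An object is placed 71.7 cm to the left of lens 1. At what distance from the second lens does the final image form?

39.7 cm

Lens 1: 1/d_i1 = 1/f₁ − 1/d_o1 = 1/(20.0) − 1/(71.7) = 0.03605, so d_i1 = 27.74 cm.
The intermediate image is 27.74 cm to the right of lens 1, which lies 13.74 cm to the right of lens 2 — a virtual object — so d_o2 = −13.74 cm.
Lens 2 is diverging, so f₂ = −21.0 cm.
Lens 2: 1/d_i2 = 1/f₂ − 1/d_o2 = 1/(-21.0) − 1/(-13.74) = 0.02516, so d_i2 = 39.7 cm.
The final image is real, 39.7 cm to the right of lens 2 (overall magnification ≈ -1.1).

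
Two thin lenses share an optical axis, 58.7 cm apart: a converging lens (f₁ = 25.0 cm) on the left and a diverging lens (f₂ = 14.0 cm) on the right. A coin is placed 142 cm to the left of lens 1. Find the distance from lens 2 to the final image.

9.37 cm

Lens 1: 1/d_i1 = 1/f₁ − 1/d_o1 = 1/(25.0) − 1/(142) = 0.03296, so d_i1 = 30.34 cm.
The intermediate image is 30.34 cm to the right of lens 1, which is 58.7 − (30.34) = 28.36 cm to the left of lens 2, so d_o2 = +28.36 cm.
Lens 2 is diverging, so f₂ = −14.0 cm.
Lens 2: 1/d_i2 = 1/f₂ − 1/d_o2 = 1/(-14.0) − 1/(28.36) = -0.1067, so d_i2 = -9.37 cm.
The final image is virtual, 9.37 cm to the left of lens 2 (overall magnification ≈ -0.071).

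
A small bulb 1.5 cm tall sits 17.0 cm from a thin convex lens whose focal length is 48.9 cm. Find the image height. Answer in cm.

2.30 cm

1/d_i = 1/f − 1/d_o = 1/(48.90) − 1/(17.0) = -0.03837, so d_i = -26.06 cm.
m = −d_i/d_o = +1.533.
|h_i| = |m|·h_o = 1.533 × 1.5 = 2.30 cm. The image is virtual, upright and enlarged, on the same side as the object.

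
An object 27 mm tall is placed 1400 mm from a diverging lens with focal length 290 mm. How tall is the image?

4.63 mm

For a diverging lens, f = -290 mm.
1/d_i = 1/f − 1/d_o = 1/(-290.0) − 1/(1400) = -0.004163, so d_i = -240.2 mm.
m = −d_i/d_o = +0.1716.
|h_i| = |m|·h_o = 0.1716 × 27 = 4.63 mm. The image is virtual, upright and reduced, on the same side as the object.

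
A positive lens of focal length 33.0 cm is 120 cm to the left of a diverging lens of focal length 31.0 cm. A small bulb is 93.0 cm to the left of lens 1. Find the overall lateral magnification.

Lens 1: 1/d_i1 = 1/(33.0) − 1/(93.0) = 0.01955, so d_i1 = 51.15 cm; m₁ = −d_i1/d_o1 = -0.5500.
d_o2 = 120 − (51.15) = 68.85 cm.
f₂ = −31.0 cm (diverging).
Lens 2: 1/d_i2 = 1/(-31.0) − 1/(68.85) = -0.04678, so d_i2 = -21.38 cm; m₂ = −d_i2/d_o2 = +0.3105.
m = m₁·m₂ = (-0.5500)(+0.3105) = -0.171.

m = -0.171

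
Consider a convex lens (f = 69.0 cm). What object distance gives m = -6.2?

80.1 cm

m = −d_i/d_o ⇒ d_i = −m·d_o.
1/f = 1/d_o + 1/d_i = 1/d_o − 1/(m·d_o) = (1 − 1/m)/d_o, so d_o = f(1 − 1/m) = (69.00)(1 − 1/(-6.2)) = 80.1 cm.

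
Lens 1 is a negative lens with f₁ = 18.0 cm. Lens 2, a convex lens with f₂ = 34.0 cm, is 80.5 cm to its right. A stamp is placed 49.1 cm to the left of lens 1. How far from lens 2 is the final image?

53.4 cm

Lens 1 is diverging, so f₁ = −18.0 cm.
Lens 1: 1/d_i1 = 1/f₁ − 1/d_o1 = 1/(-18.0) − 1/(49.1) = -0.07592, so d_i1 = -13.17 cm.
The intermediate image is 13.17 cm to the left of lens 1 (virtual), which is 80.5 − (-13.17) = 93.67 cm to the left of lens 2, so d_o2 = +93.67 cm.
Lens 2: 1/d_i2 = 1/f₂ − 1/d_o2 = 1/(34.0) − 1/(93.67) = 0.01874, so d_i2 = 53.4 cm.
The final image is real, 53.4 cm to the right of lens 2 (overall magnification ≈ -0.15).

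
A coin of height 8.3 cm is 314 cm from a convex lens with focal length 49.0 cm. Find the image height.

1.53 cm

1/d_i = 1/f − 1/d_o = 1/(49.00) − 1/(314) = 0.01722, so d_i = 58.06 cm.
m = −d_i/d_o = -0.1849.
|h_i| = |m|·h_o = 0.1849 × 8.3 = 1.53 cm. The image is real, inverted and reduced, on the far side of the lens.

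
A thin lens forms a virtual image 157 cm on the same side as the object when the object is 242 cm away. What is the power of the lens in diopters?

P = -0.224 D

Virtual image ⇒ d_i = −157 cm.
1/f = 1/d_o + 1/d_i = 1/(242) + 1/(-157) = -0.002237 cm⁻¹.
f = -447.0 cm = -4.470 m, so P = 1/f = -0.224 D.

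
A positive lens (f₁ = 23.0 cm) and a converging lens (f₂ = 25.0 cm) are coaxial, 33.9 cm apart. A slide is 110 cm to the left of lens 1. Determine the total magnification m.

Lens 1: 1/d_i1 = 1/(23.0) − 1/(110) = 0.03439, so d_i1 = 29.08 cm; m₁ = −d_i1/d_o1 = -0.2644.
d_o2 = 33.9 − (29.08) = 4.820 cm.
Lens 2: 1/d_i2 = 1/(25.0) − 1/(4.820) = -0.1675, so d_i2 = -5.971 cm; m₂ = −d_i2/d_o2 = +1.239.
m = m₁·m₂ = (-0.2644)(+1.239) = -0.328.

m = -0.328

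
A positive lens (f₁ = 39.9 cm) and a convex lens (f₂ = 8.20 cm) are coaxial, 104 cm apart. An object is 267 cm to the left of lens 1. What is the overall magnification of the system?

Lens 1: 1/d_i1 = 1/(39.9) − 1/(267) = 0.02132, so d_i1 = 46.91 cm; m₁ = −d_i1/d_o1 = -0.1757.
d_o2 = 104 − (46.91) = 57.09 cm.
Lens 2: 1/d_i2 = 1/(8.20) − 1/(57.09) = 0.1044, so d_i2 = 9.575 cm; m₂ = −d_i2/d_o2 = -0.1677.
m = m₁·m₂ = (-0.1757)(-0.1677) = +0.0295.

m = +0.0295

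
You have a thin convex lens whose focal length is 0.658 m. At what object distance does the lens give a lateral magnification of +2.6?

0.405 m

m = −d_i/d_o ⇒ d_i = −m·d_o.
1/f = 1/d_o + 1/d_i = 1/d_o − 1/(m·d_o) = (1 − 1/m)/d_o, so d_o = f(1 − 1/m) = (0.6580)(1 − 1/(+2.6)) = 0.405 m.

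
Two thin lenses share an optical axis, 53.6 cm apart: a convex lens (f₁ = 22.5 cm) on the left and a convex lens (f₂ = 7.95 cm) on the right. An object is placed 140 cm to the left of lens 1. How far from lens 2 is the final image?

11.3 cm

Lens 1: 1/d_i1 = 1/f₁ − 1/d_o1 = 1/(22.5) − 1/(140) = 0.03730, so d_i1 = 26.81 cm.
The intermediate image is 26.81 cm to the right of lens 1, which is 53.6 − (26.81) = 26.79 cm to the left of lens 2, so d_o2 = +26.79 cm.
Lens 2: 1/d_i2 = 1/f₂ − 1/d_o2 = 1/(7.95) − 1/(26.79) = 0.08846, so d_i2 = 11.3 cm.
The final image is real, 11.3 cm to the right of lens 2 (overall magnification ≈ 0.081).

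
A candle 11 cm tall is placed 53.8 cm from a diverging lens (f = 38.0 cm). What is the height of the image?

4.55 cm

For a diverging lens, f = -38.0 cm.
1/d_i = 1/f − 1/d_o = 1/(-38.00) − 1/(53.8) = -0.04490, so d_i = -22.27 cm.
m = −d_i/d_o = +0.4139.
|h_i| = |m|·h_o = 0.4139 × 11 = 4.55 cm. The image is virtual, upright and reduced, on the same side as the object.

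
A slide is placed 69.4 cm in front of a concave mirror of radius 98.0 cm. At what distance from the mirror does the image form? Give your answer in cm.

f = R/2 = 98.0/2 = 49.00 cm.
Mirror equation: 1/q = 1/f − 1/p = 1/(49.00) − 1/(69.4) = 0.02041 − 0.01441 = 0.005999, so q = 167 cm.
The image is real, inverted and enlarged, in front of the mirror.

167 cm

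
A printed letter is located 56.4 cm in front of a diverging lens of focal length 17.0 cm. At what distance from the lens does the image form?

13.1 cm

For a diverging lens, f = -17.0 cm.
Thin-lens equation: 1/s_i = 1/f − 1/s_o = 1/(-17.00) − 1/(56.4) = -0.05882 − 0.01773 = -0.07655, so s_i = -13.1 cm.
The image is virtual, upright and reduced, on the same side as the object.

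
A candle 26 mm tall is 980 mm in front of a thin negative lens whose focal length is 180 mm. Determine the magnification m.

m = +0.155

For a negative lens, f = -180 mm.
1/d_i = 1/f − 1/d_o = 1/(-180.0) − 1/(980) = -0.006576, so d_i = -152.1 mm.
m = −d_i/d_o = −(-152.1)/(980) = +0.155.
The image is virtual, upright and reduced, on the same side as the object.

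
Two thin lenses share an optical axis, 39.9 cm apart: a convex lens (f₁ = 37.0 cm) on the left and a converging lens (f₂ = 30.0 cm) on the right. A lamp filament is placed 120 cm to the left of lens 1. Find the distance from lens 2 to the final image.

Lens 1: 1/d_i1 = 1/f₁ − 1/d_o1 = 1/(37.0) − 1/(120) = 0.01869, so d_i1 = 53.49 cm.
The intermediate image is 53.49 cm to the right of lens 1, which lies 13.59 cm to the right of lens 2 — a virtual object — so d_o2 = −13.59 cm.
Lens 2: 1/d_i2 = 1/f₂ − 1/d_o2 = 1/(30.0) − 1/(-13.59) = 0.1069, so d_i2 = 9.35 cm.
The final image is real, 9.35 cm to the right of lens 2 (overall magnification ≈ -0.31).

9.35 cm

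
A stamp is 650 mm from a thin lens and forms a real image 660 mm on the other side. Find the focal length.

f = 327 mm (converging)

Real image ⇒ d_i = +660 mm.
1/f = 1/d_o + 1/d_i = 1/(650) + 1/(660) = 0.003054, so f = 327 mm.
Since f is positive, the thin lens is converging.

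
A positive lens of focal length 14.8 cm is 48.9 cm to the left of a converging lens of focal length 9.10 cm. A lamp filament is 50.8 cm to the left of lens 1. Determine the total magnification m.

Lens 1: 1/d_i1 = 1/(14.8) − 1/(50.8) = 0.04788, so d_i1 = 20.88 cm; m₁ = −d_i1/d_o1 = -0.4110.
d_o2 = 48.9 − (20.88) = 28.02 cm.
Lens 2: 1/d_i2 = 1/(9.10) − 1/(28.02) = 0.07420, so d_i2 = 13.48 cm; m₂ = −d_i2/d_o2 = -0.4810.
m = m₁·m₂ = (-0.4110)(-0.4810) = +0.198.

m = +0.198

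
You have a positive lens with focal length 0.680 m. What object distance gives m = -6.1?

0.791 m

m = −d_i/d_o ⇒ d_i = −m·d_o.
1/f = 1/d_o + 1/d_i = 1/d_o − 1/(m·d_o) = (1 − 1/m)/d_o, so d_o = f(1 − 1/m) = (0.6800)(1 − 1/(-6.1)) = 0.791 m.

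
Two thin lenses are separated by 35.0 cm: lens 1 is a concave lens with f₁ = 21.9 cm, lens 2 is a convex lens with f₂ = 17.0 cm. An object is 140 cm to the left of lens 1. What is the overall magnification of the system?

f₁ = −21.9 cm (diverging).
Lens 1: 1/d_i1 = 1/(-21.9) − 1/(140) = -0.05280, so d_i1 = -18.94 cm; m₁ = −d_i1/d_o1 = +0.1353.
d_o2 = 35.0 − (-18.94) = 53.94 cm.
Lens 2: 1/d_i2 = 1/(17.0) − 1/(53.94) = 0.04028, so d_i2 = 24.82 cm; m₂ = −d_i2/d_o2 = -0.4602.
m = m₁·m₂ = (+0.1353)(-0.4602) = -0.0623.

m = -0.0623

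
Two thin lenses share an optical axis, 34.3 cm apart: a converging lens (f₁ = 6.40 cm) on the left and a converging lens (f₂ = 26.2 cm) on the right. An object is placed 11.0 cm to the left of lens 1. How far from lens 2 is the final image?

69.1 cm

Lens 1: 1/d_i1 = 1/f₁ − 1/d_o1 = 1/(6.40) − 1/(11.0) = 0.06534, so d_i1 = 15.30 cm.
The intermediate image is 15.30 cm to the right of lens 1, which is 34.3 − (15.30) = 19.00 cm to the left of lens 2, so d_o2 = +19.00 cm.
Lens 2: 1/d_i2 = 1/f₂ − 1/d_o2 = 1/(26.2) − 1/(19.00) = -0.01446, so d_i2 = -69.1 cm.
The final image is virtual, 69.1 cm to the left of lens 2 (overall magnification ≈ -5.1).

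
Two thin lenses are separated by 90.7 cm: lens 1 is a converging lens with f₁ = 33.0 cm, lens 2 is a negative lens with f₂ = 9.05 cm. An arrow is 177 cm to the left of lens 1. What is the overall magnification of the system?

Lens 1: 1/d_i1 = 1/(33.0) − 1/(177) = 0.02465, so d_i1 = 40.56 cm; m₁ = −d_i1/d_o1 = -0.2292.
d_o2 = 90.7 − (40.56) = 50.14 cm.
f₂ = −9.05 cm (diverging).
Lens 2: 1/d_i2 = 1/(-9.05) − 1/(50.14) = -0.1304, so d_i2 = -7.666 cm; m₂ = −d_i2/d_o2 = +0.1529.
m = m₁·m₂ = (-0.2292)(+0.1529) = -0.0350.

m = -0.0350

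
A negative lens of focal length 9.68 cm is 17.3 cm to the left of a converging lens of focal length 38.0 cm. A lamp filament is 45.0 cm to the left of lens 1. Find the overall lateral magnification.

m = +0.528

f₁ = −9.68 cm (diverging).
Lens 1: 1/d_i1 = 1/(-9.68) − 1/(45.0) = -0.1255, so d_i1 = -7.966 cm; m₁ = −d_i1/d_o1 = +0.1770.
d_o2 = 17.3 − (-7.966) = 25.27 cm.
Lens 2: 1/d_i2 = 1/(38.0) − 1/(25.27) = -0.01326, so d_i2 = -75.43 cm; m₂ = −d_i2/d_o2 = +2.985.
m = m₁·m₂ = (+0.1770)(+2.985) = +0.528.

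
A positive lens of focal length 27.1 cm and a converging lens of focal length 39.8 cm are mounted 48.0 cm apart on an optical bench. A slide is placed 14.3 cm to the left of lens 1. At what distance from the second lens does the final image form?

81.0 cm

Lens 1: 1/d_i1 = 1/f₁ − 1/d_o1 = 1/(27.1) − 1/(14.3) = -0.03303, so d_i1 = -30.28 cm.
The intermediate image is 30.28 cm to the left of lens 1 (virtual), which is 48.0 − (-30.28) = 78.28 cm to the left of lens 2, so d_o2 = +78.28 cm.
Lens 2: 1/d_i2 = 1/f₂ − 1/d_o2 = 1/(39.8) − 1/(78.28) = 0.01235, so d_i2 = 81.0 cm.
The final image is real, 81.0 cm to the right of lens 2 (overall magnification ≈ -2.2).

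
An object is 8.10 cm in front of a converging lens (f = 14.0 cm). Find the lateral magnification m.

1/d_i = 1/f − 1/d_o = 1/(14.00) − 1/(8.10) = -0.05203, so d_i = -19.22 cm.
m = −d_i/d_o = −(-19.22)/(8.10) = +2.37.
The image is virtual, upright and enlarged, on the same side as the object.

m = +2.37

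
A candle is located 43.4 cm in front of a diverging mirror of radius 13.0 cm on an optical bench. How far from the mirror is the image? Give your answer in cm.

f = R/2 = 13.0/2 = 6.500 cm; for a diverging mirror, f = -6.500 cm.
Mirror equation: 1/d_i = 1/f − 1/d_o = 1/(-6.500) − 1/(43.4) = -0.1538 − 0.02304 = -0.1769, so d_i = -5.65 cm.
The image is virtual, upright and reduced, behind the mirror.

5.65 cm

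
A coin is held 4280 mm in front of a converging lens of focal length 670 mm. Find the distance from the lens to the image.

794 mm

Lens equation: 1/q = 1/f − 1/p = 1/(670.0) − 1/(4280) = 0.001493 − 0.0002336 = 0.001259, so q = 794 mm.
The image is real, inverted and reduced, on the far side of the lens.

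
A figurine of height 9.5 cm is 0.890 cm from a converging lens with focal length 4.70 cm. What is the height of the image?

11.7 cm

1/d_i = 1/f − 1/d_o = 1/(4.700) − 1/(0.890) = -0.9108, so d_i = -1.098 cm.
m = −d_i/d_o = +1.234.
|h_i| = |m|·h_o = 1.234 × 9.5 = 11.7 cm. The image is virtual, upright and enlarged, on the same side as the object.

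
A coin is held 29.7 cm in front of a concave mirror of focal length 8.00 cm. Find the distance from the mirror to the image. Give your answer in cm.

10.9 cm

Mirror equation: 1/d_i = 1/f − 1/d_o = 1/(8.000) − 1/(29.7) = 0.1250 − 0.03367 = 0.09133, so d_i = 10.9 cm.
The image is real, inverted and reduced, in front of the mirror.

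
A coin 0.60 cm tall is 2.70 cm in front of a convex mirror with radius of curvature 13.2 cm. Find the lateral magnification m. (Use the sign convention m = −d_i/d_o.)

m = +0.710

f = R/2 = 13.2/2 = 6.600 cm; for a convex mirror, f = -6.600 cm.
1/d_i = 1/f − 1/d_o = 1/(-6.600) − 1/(2.70) = -0.5219, so d_i = -1.916 cm.
m = −d_i/d_o = −(-1.916)/(2.70) = +0.710.
The image is virtual, upright and reduced, behind the mirror.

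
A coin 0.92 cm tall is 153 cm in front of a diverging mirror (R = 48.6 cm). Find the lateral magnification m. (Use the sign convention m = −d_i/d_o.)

f = R/2 = 48.6/2 = 24.30 cm; for a diverging mirror, f = -24.30 cm.
1/d_i = 1/f − 1/d_o = 1/(-24.30) − 1/(153) = -0.04769, so d_i = -20.97 cm.
m = −d_i/d_o = −(-20.97)/(153) = +0.137.
The image is virtual, upright and reduced, behind the mirror.

m = +0.137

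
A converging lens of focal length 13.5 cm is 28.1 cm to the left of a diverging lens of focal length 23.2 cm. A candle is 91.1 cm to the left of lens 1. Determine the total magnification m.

m = -0.114

Lens 1: 1/d_i1 = 1/(13.5) − 1/(91.1) = 0.06310, so d_i1 = 15.85 cm; m₁ = −d_i1/d_o1 = -0.1740.
d_o2 = 28.1 − (15.85) = 12.25 cm.
f₂ = −23.2 cm (diverging).
Lens 2: 1/d_i2 = 1/(-23.2) − 1/(12.25) = -0.1247, so d_i2 = -8.017 cm; m₂ = −d_i2/d_o2 = +0.6544.
m = m₁·m₂ = (-0.1740)(+0.6544) = -0.114.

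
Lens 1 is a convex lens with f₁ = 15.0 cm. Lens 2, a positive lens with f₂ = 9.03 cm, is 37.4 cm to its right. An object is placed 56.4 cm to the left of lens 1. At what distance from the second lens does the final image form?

19.3 cm

Lens 1: 1/d_i1 = 1/f₁ − 1/d_o1 = 1/(15.0) − 1/(56.4) = 0.04894, so d_i1 = 20.43 cm.
The intermediate image is 20.43 cm to the right of lens 1, which is 37.4 − (20.43) = 16.97 cm to the left of lens 2, so d_o2 = +16.97 cm.
Lens 2: 1/d_i2 = 1/f₂ − 1/d_o2 = 1/(9.03) − 1/(16.97) = 0.05181, so d_i2 = 19.3 cm.
The final image is real, 19.3 cm to the right of lens 2 (overall magnification ≈ 0.41).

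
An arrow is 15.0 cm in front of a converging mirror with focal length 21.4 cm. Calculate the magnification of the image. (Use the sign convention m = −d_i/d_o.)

m = +3.34

1/d_i = 1/f − 1/d_o = 1/(21.40) − 1/(15.0) = -0.01994, so d_i = -50.16 cm.
m = −d_i/d_o = −(-50.16)/(15.0) = +3.34.
The image is virtual, upright and enlarged, behind the mirror.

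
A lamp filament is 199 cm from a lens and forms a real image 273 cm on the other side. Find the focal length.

f = 115 cm (converging)

Real image ⇒ d_i = +273 cm.
1/f = 1/d_o + 1/d_i = 1/(199) + 1/(273) = 0.008688, so f = 115 cm.
Since f is positive, the lens is converging.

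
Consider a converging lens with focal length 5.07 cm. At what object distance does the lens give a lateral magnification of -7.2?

m = −d_i/d_o ⇒ d_i = −m·d_o.
1/f = 1/d_o + 1/d_i = 1/d_o − 1/(m·d_o) = (1 − 1/m)/d_o, so d_o = f(1 − 1/m) = (5.070)(1 − 1/(-7.2)) = 5.77 cm.

5.77 cm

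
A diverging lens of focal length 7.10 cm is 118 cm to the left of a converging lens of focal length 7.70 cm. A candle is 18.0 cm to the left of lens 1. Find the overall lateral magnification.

f₁ = −7.10 cm (diverging).
Lens 1: 1/d_i1 = 1/(-7.10) − 1/(18.0) = -0.1964, so d_i1 = -5.092 cm; m₁ = −d_i1/d_o1 = +0.2829.
d_o2 = 118 − (-5.092) = 123.1 cm.
Lens 2: 1/d_i2 = 1/(7.70) − 1/(123.1) = 0.1217, so d_i2 = 8.214 cm; m₂ = −d_i2/d_o2 = -0.06672.
m = m₁·m₂ = (+0.2829)(-0.06672) = -0.0189.

m = -0.0189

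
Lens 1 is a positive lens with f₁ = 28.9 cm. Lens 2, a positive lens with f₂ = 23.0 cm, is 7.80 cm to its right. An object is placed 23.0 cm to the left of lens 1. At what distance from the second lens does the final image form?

Lens 1: 1/d_i1 = 1/f₁ − 1/d_o1 = 1/(28.9) − 1/(23.0) = -0.008876, so d_i1 = -112.7 cm.
The intermediate image is 112.7 cm to the left of lens 1 (virtual), which is 7.80 − (-112.7) = 120.5 cm to the left of lens 2, so d_o2 = +120.5 cm.
Lens 2: 1/d_i2 = 1/f₂ − 1/d_o2 = 1/(23.0) − 1/(120.5) = 0.03518, so d_i2 = 28.4 cm.
The final image is real, 28.4 cm to the right of lens 2 (overall magnification ≈ -1.2).

28.4 cm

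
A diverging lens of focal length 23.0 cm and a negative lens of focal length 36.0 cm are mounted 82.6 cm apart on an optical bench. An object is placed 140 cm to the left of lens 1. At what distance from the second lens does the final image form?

Lens 1 is diverging, so f₁ = −23.0 cm.
Lens 1: 1/d_i1 = 1/f₁ − 1/d_o1 = 1/(-23.0) − 1/(140) = -0.05062, so d_i1 = -19.75 cm.
The intermediate image is 19.75 cm to the left of lens 1 (virtual), which is 82.6 − (-19.75) = 102.3 cm to the left of lens 2, so d_o2 = +102.3 cm.
Lens 2 is diverging, so f₂ = −36.0 cm.
Lens 2: 1/d_i2 = 1/f₂ − 1/d_o2 = 1/(-36.0) − 1/(102.3) = -0.03755, so d_i2 = -26.6 cm.
The final image is virtual, 26.6 cm to the left of lens 2 (overall magnification ≈ 0.037).

26.6 cm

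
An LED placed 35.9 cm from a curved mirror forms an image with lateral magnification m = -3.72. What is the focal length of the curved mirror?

m = −d_i/d_o ⇒ d_i = −m·d_o = −(-3.72)·(35.9) = 133.5 cm.
1/f = 1/d_o + 1/d_i = 1/(35.9) + 1/(133.5) = 0.03535, so f = 28.3 cm.
Since f is positive, the curved mirror is concave.

f = 28.3 cm (concave)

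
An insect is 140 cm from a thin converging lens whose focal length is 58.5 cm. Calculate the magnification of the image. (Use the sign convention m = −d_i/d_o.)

1/d_i = 1/f − 1/d_o = 1/(58.50) − 1/(140) = 0.009951, so d_i = 100.5 cm.
m = −d_i/d_o = −(100.5)/(140) = -0.718.
The image is real, inverted and reduced, on the far side of the lens.

m = -0.718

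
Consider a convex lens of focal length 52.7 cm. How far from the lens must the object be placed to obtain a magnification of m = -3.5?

67.8 cm

m = −d_i/d_o ⇒ d_i = −m·d_o.
1/f = 1/d_o + 1/d_i = 1/d_o − 1/(m·d_o) = (1 − 1/m)/d_o, so d_o = f(1 − 1/m) = (52.70)(1 − 1/(-3.5)) = 67.8 cm.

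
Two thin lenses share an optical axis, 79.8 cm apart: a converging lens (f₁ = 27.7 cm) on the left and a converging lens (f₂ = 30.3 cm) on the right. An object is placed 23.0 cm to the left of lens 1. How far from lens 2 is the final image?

Lens 1: 1/d_i1 = 1/f₁ − 1/d_o1 = 1/(27.7) − 1/(23.0) = -0.007377, so d_i1 = -135.6 cm.
The intermediate image is 135.6 cm to the left of lens 1 (virtual), which is 79.8 − (-135.6) = 215.4 cm to the left of lens 2, so d_o2 = +215.4 cm.
Lens 2: 1/d_i2 = 1/f₂ − 1/d_o2 = 1/(30.3) − 1/(215.4) = 0.02836, so d_i2 = 35.3 cm.
The final image is real, 35.3 cm to the right of lens 2 (overall magnification ≈ -0.97).

35.3 cm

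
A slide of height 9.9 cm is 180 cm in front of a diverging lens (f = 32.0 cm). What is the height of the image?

1.49 cm

For a diverging lens, f = -32.0 cm.
1/d_i = 1/f − 1/d_o = 1/(-32.00) − 1/(180) = -0.03681, so d_i = -27.17 cm.
m = −d_i/d_o = +0.1509.
|h_i| = |m|·h_o = 0.1509 × 9.9 = 1.49 cm. The image is virtual, upright and reduced, on the same side as the object.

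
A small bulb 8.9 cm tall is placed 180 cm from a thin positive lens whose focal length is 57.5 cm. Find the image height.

1/d_i = 1/f − 1/d_o = 1/(57.50) − 1/(180) = 0.01184, so d_i = 84.49 cm.
m = −d_i/d_o = -0.4694.
|h_i| = |m|·h_o = 0.4694 × 8.9 = 4.18 cm. The image is real, inverted and reduced, on the far side of the lens.

4.18 cm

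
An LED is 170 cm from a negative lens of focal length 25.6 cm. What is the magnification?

For a negative lens, f = -25.6 cm.
1/d_i = 1/f − 1/d_o = 1/(-25.60) − 1/(170) = -0.04494, so d_i = -22.25 cm.
m = −d_i/d_o = −(-22.25)/(170) = +0.131.
The image is virtual, upright and reduced, on the same side as the object.

m = +0.131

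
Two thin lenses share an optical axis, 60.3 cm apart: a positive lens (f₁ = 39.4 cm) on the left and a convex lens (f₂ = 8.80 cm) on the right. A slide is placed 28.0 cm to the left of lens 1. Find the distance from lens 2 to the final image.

9.32 cm

Lens 1: 1/d_i1 = 1/f₁ − 1/d_o1 = 1/(39.4) − 1/(28.0) = -0.01033, so d_i1 = -96.77 cm.
The intermediate image is 96.77 cm to the left of lens 1 (virtual), which is 60.3 − (-96.77) = 157.1 cm to the left of lens 2, so d_o2 = +157.1 cm.
Lens 2: 1/d_i2 = 1/f₂ − 1/d_o2 = 1/(8.80) − 1/(157.1) = 0.1073, so d_i2 = 9.32 cm.
The final image is real, 9.32 cm to the right of lens 2 (overall magnification ≈ -0.21).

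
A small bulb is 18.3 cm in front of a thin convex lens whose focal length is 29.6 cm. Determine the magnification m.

1/d_i = 1/f − 1/d_o = 1/(29.60) − 1/(18.3) = -0.02086, so d_i = -47.94 cm.
m = −d_i/d_o = −(-47.94)/(18.3) = +2.62.
The image is virtual, upright and enlarged, on the same side as the object.

m = +2.62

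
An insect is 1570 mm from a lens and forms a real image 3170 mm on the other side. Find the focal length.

f = 1050 mm (converging)

Real image ⇒ d_i = +3170 mm.
1/f = 1/d_o + 1/d_i = 1/(1570) + 1/(3170) = 0.0009524, so f = 1050 mm.
Since f is positive, the lens is converging.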